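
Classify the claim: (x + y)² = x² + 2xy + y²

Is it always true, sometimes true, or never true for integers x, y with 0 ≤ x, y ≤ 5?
Always true

The identity holds for every pair in the range. For instance at (x, y) = (0, 1): both sides equal 1.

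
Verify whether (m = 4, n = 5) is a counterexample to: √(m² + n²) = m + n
Yes

Substituting m = 4, n = 5:
LHS = √(4² + 5²) = √(41) ≈ 6.403
RHS = 4 + 5 = 9

Since LHS ≠ RHS, this pair disproves the claim.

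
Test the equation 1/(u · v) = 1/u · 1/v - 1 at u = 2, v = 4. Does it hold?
Substituting u = 2, v = 4:

LHS = 1/(2 · 4) = 1/8
RHS = 1/2 · 1/4 - 1 = -7/8

LHS ≠ RHS, so the equation does not hold at this point.

Answer: Fails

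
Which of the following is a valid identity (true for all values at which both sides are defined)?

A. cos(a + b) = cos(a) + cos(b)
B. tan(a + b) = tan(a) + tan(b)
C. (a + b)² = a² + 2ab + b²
A: fails at (1, 2) — LHS = cos(3) ≈ -0.99, RHS = cos(2) + cos(1) ≈ 0.1242.
B: fails at (2, 7) — LHS = tan(9) ≈ -0.4523, RHS = tan(2) + tan(7) ≈ -1.314.
C: holds — e.g. at (2, 5), both sides equal 49.

Answer: C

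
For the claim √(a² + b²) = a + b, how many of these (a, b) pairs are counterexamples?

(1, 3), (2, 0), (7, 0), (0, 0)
Testing each pair:
(1, 3): LHS = √(10) ≈ 3.162, RHS = 4 → counterexample
(2, 0): LHS = 2, RHS = 2 → satisfies claim
(7, 0): LHS = 7, RHS = 7 → satisfies claim
(0, 0): LHS = 0, RHS = 0 → satisfies claim

That makes 1 counterexample.

Answer: 1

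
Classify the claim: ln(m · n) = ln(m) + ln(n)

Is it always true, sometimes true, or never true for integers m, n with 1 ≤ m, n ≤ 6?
Always true

The identity holds for every pair in the range. For instance at (m, n) = (6, 1): both sides equal ln(6) ≈ 1.792.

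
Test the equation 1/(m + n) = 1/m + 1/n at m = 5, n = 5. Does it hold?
Fails

Substituting m = 5, n = 5:

LHS = 1/(5 + 5) = 1/10
RHS = 1/5 + 1/5 = 2/5

LHS ≠ RHS, so the equation does not hold at this point.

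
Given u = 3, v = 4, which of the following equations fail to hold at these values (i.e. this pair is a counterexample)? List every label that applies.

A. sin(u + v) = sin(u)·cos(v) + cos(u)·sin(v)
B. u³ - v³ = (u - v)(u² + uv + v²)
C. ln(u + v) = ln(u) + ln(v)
C

Evaluating each claim at the given values:
A. LHS = sin(7) ≈ 0.657, RHS = sin(3)·cos(4) + sin(4)·cos(3) ≈ 0.657 → holds here (LHS = RHS)
B. LHS = -37, RHS = -37 → holds here (LHS = RHS)
C. LHS = ln(7) ≈ 1.946, RHS = ln(3) + ln(4) ≈ 2.485 → fails here (LHS ≠ RHS)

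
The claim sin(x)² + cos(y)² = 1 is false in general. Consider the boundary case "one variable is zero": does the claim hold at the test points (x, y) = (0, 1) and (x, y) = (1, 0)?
No, fails at both test points

At (0, 1): LHS = cos(1)² ≈ 0.2919 ≠ RHS = 1
At (1, 0): LHS = sin(1)² + 1 ≈ 1.708 ≠ RHS = 1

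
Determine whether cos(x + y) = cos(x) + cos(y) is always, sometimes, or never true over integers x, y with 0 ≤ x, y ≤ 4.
The claim fails for every pair in the range. For instance at (x, y) = (0, 4): LHS = cos(4) ≈ -0.6536, RHS = cos(4) + 1 ≈ 0.3464.

Answer: Never true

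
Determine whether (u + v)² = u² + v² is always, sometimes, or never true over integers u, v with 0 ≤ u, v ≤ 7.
It holds at (u, v) = (7, 0) (both sides equal 49), but fails at (u, v) = (3, 6) (LHS = 81, RHS = 45).

Answer: Sometimes true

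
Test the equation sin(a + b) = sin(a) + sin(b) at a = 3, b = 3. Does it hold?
Substituting a = 3, b = 3:

LHS = sin(3 + 3) = sin(6) ≈ -0.2794
RHS = sin(3) + sin(3) = 2·sin(3) ≈ 0.2822

LHS ≠ RHS, so the equation does not hold at this point.

Answer: Fails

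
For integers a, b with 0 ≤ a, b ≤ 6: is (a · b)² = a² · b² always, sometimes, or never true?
Always true

The identity holds for every pair in the range. For instance at (a, b) = (5, 5): both sides equal 625.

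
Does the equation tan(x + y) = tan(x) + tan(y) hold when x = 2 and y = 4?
Substituting x = 2, y = 4:

LHS = tan(2 + 4) = tan(6) ≈ -0.291
RHS = tan(2) + tan(4) ≈ -1.027

LHS ≠ RHS, so the equation does not hold at this point.

Answer: Fails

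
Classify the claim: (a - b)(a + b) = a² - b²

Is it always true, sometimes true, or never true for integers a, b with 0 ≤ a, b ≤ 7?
The identity holds for every pair in the range. For instance at (a, b) = (4, 5): both sides equal -9.

Answer: Always true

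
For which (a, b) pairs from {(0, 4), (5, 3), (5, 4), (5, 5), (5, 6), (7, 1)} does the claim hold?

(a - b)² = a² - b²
Testing each pair:
(0, 4): LHS = 16, RHS = -16 → fails
(5, 3): LHS = 4, RHS = 16 → fails
(5, 4): LHS = 1, RHS = 9 → fails
(5, 5): LHS = 0, RHS = 0 → holds
(5, 6): LHS = 1, RHS = -11 → fails
(7, 1): LHS = 36, RHS = 48 → fails

1 of 6 pairs satisfies the claim.

Answer: (5, 5)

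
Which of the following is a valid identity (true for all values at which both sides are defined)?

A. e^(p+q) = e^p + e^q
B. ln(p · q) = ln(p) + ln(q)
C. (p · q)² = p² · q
B

A: fails at (3, 7) — LHS = e^10 ≈ 22026.5, RHS = e^3 + e^7 ≈ 1117.
B: holds — e.g. at (4, 6), both sides equal ln(24) ≈ 3.178.
C: fails at (4, 4) — LHS = 256, RHS = 64.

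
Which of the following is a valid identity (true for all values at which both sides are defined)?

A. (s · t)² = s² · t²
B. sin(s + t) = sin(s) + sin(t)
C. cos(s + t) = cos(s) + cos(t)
A: holds — e.g. at (2, 4), both sides equal 64.
B: fails at (1, 5) — LHS = sin(6) ≈ -0.2794, RHS = sin(5) + sin(1) ≈ -0.1175.
C: fails at (3, 3) — LHS = cos(6) ≈ 0.9602, RHS = 2·cos(3) ≈ -1.98.

Answer: A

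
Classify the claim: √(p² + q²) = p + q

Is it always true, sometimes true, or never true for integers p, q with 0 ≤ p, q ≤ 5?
It holds at (p, q) = (2, 0) (both sides equal 2), but fails at (p, q) = (5, 3) (LHS = √(34) ≈ 5.831, RHS = 8).

Answer: Sometimes true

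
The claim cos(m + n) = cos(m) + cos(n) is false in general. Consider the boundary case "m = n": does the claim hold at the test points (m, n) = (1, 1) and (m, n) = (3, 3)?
No, fails at both test points

At (1, 1): LHS = cos(2) ≈ -0.4161 ≠ RHS = 2·cos(1) ≈ 1.081
At (3, 3): LHS = cos(6) ≈ 0.9602 ≠ RHS = 2·cos(3) ≈ -1.98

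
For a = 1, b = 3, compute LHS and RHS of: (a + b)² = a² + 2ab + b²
LHS = (1 + 3)² = 16
RHS = 1² + 2·1·3 + 3² = 16

LHS = RHS: the two sides agree.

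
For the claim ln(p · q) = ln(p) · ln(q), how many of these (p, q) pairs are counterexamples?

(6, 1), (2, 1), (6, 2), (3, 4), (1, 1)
4

Testing each pair:
(6, 1): LHS = ln(6) ≈ 1.792, RHS = 0 → counterexample
(2, 1): LHS = ln(2) ≈ 0.6931, RHS = 0 → counterexample
(6, 2): LHS = ln(12) ≈ 2.485, RHS = ln(2)·ln(6) ≈ 1.242 → counterexample
(3, 4): LHS = ln(12) ≈ 2.485, RHS = ln(3)·ln(4) ≈ 1.523 → counterexample
(1, 1): LHS = 0, RHS = 0 → satisfies claim

That makes 4 counterexamples.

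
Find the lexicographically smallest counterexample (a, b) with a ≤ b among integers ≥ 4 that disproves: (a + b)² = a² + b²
(a, b) = (4, 4)

Substituting (4, 4) into the claim:
LHS = (4 + 4)² = 64
RHS = 4² + 4² = 32

Since LHS ≠ RHS, this pair disproves the claim, and no lexicographically smaller pair (a ≤ b, integers ≥ 4) does.

For instance (5, 6) is also a counterexample (LHS = 121, RHS = 61), but it's lexicographically larger.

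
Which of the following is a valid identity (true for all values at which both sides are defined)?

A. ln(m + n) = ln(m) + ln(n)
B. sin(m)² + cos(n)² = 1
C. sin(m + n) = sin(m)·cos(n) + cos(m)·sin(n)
A: fails at (2, 5) — LHS = ln(7) ≈ 1.946, RHS = ln(2) + ln(5) ≈ 2.303.
B: fails at (1, 2) — LHS = cos(2)² + sin(1)² ≈ 0.8813, RHS = 1.
C: holds — e.g. at (4, 6), both sides equal sin(10) ≈ -0.544.

Answer: C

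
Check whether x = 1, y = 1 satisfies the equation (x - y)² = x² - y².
Substituting x = 1, y = 1:

LHS = (1 - 1)² = 0
RHS = 1² - 1² = 0

LHS = RHS, so the equation holds at this point.

Answer: Holds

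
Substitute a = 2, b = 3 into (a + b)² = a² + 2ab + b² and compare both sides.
LHS = (2 + 3)² = 25
RHS = 2² + 2·2·3 + 3² = 25

LHS = RHS: the two sides agree.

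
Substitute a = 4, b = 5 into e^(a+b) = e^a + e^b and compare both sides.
LHS = e^(4+5) = e^9 ≈ 8103
RHS = e^4 + e^5 ≈ 203

LHS ≠ RHS (they differ by about 7900), so the equation does not hold here.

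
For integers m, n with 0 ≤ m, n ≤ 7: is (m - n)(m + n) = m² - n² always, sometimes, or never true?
Always true

The identity holds for every pair in the range. For instance at (m, n) = (4, 7): both sides equal -33.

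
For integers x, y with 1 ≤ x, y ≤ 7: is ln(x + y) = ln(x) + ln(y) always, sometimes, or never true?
Sometimes true

It holds at (x, y) = (2, 2) (both sides equal ln(4) ≈ 1.386), but fails at (x, y) = (2, 6) (LHS = ln(8) ≈ 2.079, RHS = ln(2) + ln(6) ≈ 2.485).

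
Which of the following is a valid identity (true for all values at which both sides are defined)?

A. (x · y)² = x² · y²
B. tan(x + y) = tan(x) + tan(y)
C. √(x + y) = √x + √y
A: holds — e.g. at (2, 4), both sides equal 64.
B: fails at (2, 2) — LHS = tan(4) ≈ 1.158, RHS = 2·tan(2) ≈ -4.37.
C: fails at (2, 5) — LHS = √(7) ≈ 2.646, RHS = √(2) + √(5) ≈ 3.65.

Answer: A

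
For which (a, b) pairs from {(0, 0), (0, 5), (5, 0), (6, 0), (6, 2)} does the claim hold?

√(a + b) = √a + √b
(0, 0), (0, 5), (5, 0), (6, 0)

Testing each pair:
(0, 0): LHS = 0, RHS = 0 → holds
(0, 5): LHS = √(5) ≈ 2.236, RHS = √(5) ≈ 2.236 → holds
(5, 0): LHS = √(5) ≈ 2.236, RHS = √(5) ≈ 2.236 → holds
(6, 0): LHS = √(6) ≈ 2.449, RHS = √(6) ≈ 2.449 → holds
(6, 2): LHS = 2·√(2) ≈ 2.828, RHS = √(2) + √(6) ≈ 3.864 → fails

4 of 5 pairs satisfy the claim.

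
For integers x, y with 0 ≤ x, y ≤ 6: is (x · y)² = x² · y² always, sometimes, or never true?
Always true

The identity holds for every pair in the range. For instance at (x, y) = (5, 6): both sides equal 900.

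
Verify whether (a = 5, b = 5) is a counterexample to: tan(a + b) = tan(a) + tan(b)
Yes

Substituting a = 5, b = 5:
LHS = tan(5 + 5) = tan(10) ≈ 0.6484
RHS = tan(5) + tan(5) = 2·tan(5) ≈ -6.761

Since LHS ≠ RHS, this pair disproves the claim.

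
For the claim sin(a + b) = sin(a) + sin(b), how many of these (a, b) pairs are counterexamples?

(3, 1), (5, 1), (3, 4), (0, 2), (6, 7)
Testing each pair:
(3, 1): LHS = sin(4) ≈ -0.7568, RHS = sin(3) + sin(1) ≈ 0.9826 → counterexample
(5, 1): LHS = sin(6) ≈ -0.2794, RHS = sin(5) + sin(1) ≈ -0.1175 → counterexample
(3, 4): LHS = sin(7) ≈ 0.657, RHS = sin(4) + sin(3) ≈ -0.6157 → counterexample
(0, 2): LHS = sin(2) ≈ 0.9093, RHS = sin(2) ≈ 0.9093 → satisfies claim
(6, 7): LHS = sin(13) ≈ 0.4202, RHS = sin(6) + sin(7) ≈ 0.3776 → counterexample

That makes 4 counterexamples.

Answer: 4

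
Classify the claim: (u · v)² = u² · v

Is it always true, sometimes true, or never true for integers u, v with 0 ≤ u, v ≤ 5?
Sometimes true

It holds at (u, v) = (5, 1) (both sides equal 25), but fails at (u, v) = (1, 4) (LHS = 16, RHS = 4).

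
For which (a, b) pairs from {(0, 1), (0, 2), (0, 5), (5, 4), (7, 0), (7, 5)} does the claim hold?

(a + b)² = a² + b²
Testing each pair:
(0, 1): LHS = 1, RHS = 1 → holds
(0, 2): LHS = 4, RHS = 4 → holds
(0, 5): LHS = 25, RHS = 25 → holds
(5, 4): LHS = 81, RHS = 41 → fails
(7, 0): LHS = 49, RHS = 49 → holds
(7, 5): LHS = 144, RHS = 74 → fails

4 of 6 pairs satisfy the claim.

Answer: (0, 1), (0, 2), (0, 5), (7, 0)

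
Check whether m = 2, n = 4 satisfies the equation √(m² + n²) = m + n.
Fails

Substituting m = 2, n = 4:

LHS = √(2² + 4²) = 2·√(5) ≈ 4.472
RHS = 2 + 4 = 6

LHS ≠ RHS, so the equation does not hold at this point.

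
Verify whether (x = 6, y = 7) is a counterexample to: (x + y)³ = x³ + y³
Substituting x = 6, y = 7:
LHS = (6 + 7)³ = 2197
RHS = 6³ + 7³ = 559

Since LHS ≠ RHS, this pair disproves the claim.

Answer: Yes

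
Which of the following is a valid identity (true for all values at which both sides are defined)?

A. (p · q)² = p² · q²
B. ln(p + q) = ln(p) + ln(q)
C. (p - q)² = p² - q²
A: holds — e.g. at (1, 4), both sides equal 16.
B: fails at (1, 2) — LHS = ln(3) ≈ 1.099, RHS = ln(2) ≈ 0.6931.
C: fails at (3, 7) — LHS = 16, RHS = -40.

Answer: A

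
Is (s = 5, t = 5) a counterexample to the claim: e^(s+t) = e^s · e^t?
Substituting s = 5, t = 5:
LHS = e^(5+5) = e^10 ≈ 22026.5
RHS = e^5 · e^5 = e^10 ≈ 22026.5

The sides agree, so this pair does not disprove the claim.

Answer: No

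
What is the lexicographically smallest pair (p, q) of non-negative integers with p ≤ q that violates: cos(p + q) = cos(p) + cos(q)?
Substituting (0, 0) into the claim:
LHS = cos(0 + 0) = 1
RHS = cos(0) + cos(0) = 2

Since LHS ≠ RHS, this pair disproves the claim, and no lexicographically smaller pair (p ≤ q, non-negative integers) does.

For instance (4, 5) is also a counterexample (LHS = cos(9) ≈ -0.9111, RHS = cos(4) + cos(5) ≈ -0.37), but it's lexicographically larger.

Answer: (p, q) = (0, 0)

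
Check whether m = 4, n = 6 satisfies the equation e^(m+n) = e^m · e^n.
Holds

Substituting m = 4, n = 6:

LHS = e^(4+6) = e^10 ≈ 22026.5
RHS = e^4 · e^6 = e^10 ≈ 22026.5

LHS = RHS, so the equation holds at this point.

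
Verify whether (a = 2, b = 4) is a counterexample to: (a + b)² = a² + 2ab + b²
No

Substituting a = 2, b = 4:
LHS = (2 + 4)² = 36
RHS = 2² + 2·2·4 + 4² = 36

The sides agree, so this pair does not disprove the claim.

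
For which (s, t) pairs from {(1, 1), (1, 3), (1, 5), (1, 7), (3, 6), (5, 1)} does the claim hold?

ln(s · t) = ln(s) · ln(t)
(1, 1)

Testing each pair:
(1, 1): LHS = 0, RHS = 0 → holds
(1, 3): LHS = ln(3) ≈ 1.099, RHS = 0 → fails
(1, 5): LHS = ln(5) ≈ 1.609, RHS = 0 → fails
(1, 7): LHS = ln(7) ≈ 1.946, RHS = 0 → fails
(3, 6): LHS = ln(18) ≈ 2.89, RHS = ln(3)·ln(6) ≈ 1.968 → fails
(5, 1): LHS = ln(5) ≈ 1.609, RHS = 0 → fails

1 of 6 pairs satisfies the claim.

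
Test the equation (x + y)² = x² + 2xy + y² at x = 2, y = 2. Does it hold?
Substituting x = 2, y = 2:

LHS = (2 + 2)² = 16
RHS = 2² + 2·2·2 + 2² = 16

LHS = RHS, so the equation holds at this point.

Answer: Holds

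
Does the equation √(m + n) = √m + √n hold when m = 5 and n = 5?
Fails

Substituting m = 5, n = 5:

LHS = √(5 + 5) = √(10) ≈ 3.162
RHS = √5 + √5 = 2·√(5) ≈ 4.472

LHS ≠ RHS, so the equation does not hold at this point.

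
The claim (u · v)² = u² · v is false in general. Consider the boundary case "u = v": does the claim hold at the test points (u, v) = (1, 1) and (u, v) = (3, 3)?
At (1, 1): LHS = 1, RHS = 1 → equal
At (3, 3): LHS = 81 ≠ RHS = 27

Answer: Only at (1, 1)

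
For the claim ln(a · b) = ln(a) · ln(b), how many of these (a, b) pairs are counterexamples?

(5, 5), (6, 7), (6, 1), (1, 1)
3

Testing each pair:
(5, 5): LHS = ln(25) ≈ 3.219, RHS = ln(5)² ≈ 2.59 → counterexample
(6, 7): LHS = ln(42) ≈ 3.738, RHS = ln(6)·ln(7) ≈ 3.487 → counterexample
(6, 1): LHS = ln(6) ≈ 1.792, RHS = 0 → counterexample
(1, 1): LHS = 0, RHS = 0 → satisfies claim

That makes 3 counterexamples.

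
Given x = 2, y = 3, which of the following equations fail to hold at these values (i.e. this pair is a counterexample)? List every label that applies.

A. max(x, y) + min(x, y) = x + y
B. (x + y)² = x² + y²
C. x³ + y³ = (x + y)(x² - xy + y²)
B

Evaluating each claim at the given values:
A. LHS = 5, RHS = 5 → holds here (LHS = RHS)
B. LHS = 25, RHS = 13 → fails here (LHS ≠ RHS)
C. LHS = 35, RHS = 35 → holds here (LHS = RHS)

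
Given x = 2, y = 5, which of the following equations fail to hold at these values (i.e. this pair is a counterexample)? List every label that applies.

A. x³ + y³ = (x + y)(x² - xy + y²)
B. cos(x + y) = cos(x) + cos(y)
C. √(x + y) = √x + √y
B, C

Evaluating each claim at the given values:
A. LHS = 133, RHS = 133 → holds here (LHS = RHS)
B. LHS = cos(7) ≈ 0.7539, RHS = cos(2) + cos(5) ≈ -0.1325 → fails here (LHS ≠ RHS)
C. LHS = √(7) ≈ 2.646, RHS = √(2) + √(5) ≈ 3.65 → fails here (LHS ≠ RHS)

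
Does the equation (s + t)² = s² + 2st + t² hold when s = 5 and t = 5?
Substituting s = 5, t = 5:

LHS = (5 + 5)² = 100
RHS = 5² + 2·5·5 + 5² = 100

LHS = RHS, so the equation holds at this point.

Answer: Holds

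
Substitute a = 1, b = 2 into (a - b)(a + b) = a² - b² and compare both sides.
LHS = (1 - 2)(1 + 2) = -3
RHS = 1² - 2² = -3

LHS = RHS: the two sides agree.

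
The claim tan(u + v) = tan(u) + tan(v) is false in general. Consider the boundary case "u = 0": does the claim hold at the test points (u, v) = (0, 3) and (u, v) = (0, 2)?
At (0, 3): LHS = tan(3) ≈ -0.1425, RHS = tan(3) ≈ -0.1425 → equal
At (0, 2): LHS = tan(2) ≈ -2.185, RHS = tan(2) ≈ -2.185 → equal

So the claim does hold at both of these boundary points, even though it is not an identity.

Answer: Yes, holds at both test points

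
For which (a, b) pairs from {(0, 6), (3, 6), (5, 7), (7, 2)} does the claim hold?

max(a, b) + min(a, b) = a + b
All pairs

Testing each pair:
(0, 6): LHS = 6, RHS = 6 → holds
(3, 6): LHS = 9, RHS = 9 → holds
(5, 7): LHS = 12, RHS = 12 → holds
(7, 2): LHS = 9, RHS = 9 → holds

Every pair satisfies the claim.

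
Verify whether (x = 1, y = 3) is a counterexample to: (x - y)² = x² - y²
Substituting x = 1, y = 3:
LHS = (1 - 3)² = 4
RHS = 1² - 3² = -8

Since LHS ≠ RHS, this pair disproves the claim.

Answer: Yes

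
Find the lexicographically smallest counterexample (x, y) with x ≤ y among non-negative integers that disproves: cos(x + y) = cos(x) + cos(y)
(x, y) = (0, 0)

Substituting (0, 0) into the claim:
LHS = cos(0 + 0) = 1
RHS = cos(0) + cos(0) = 2

Since LHS ≠ RHS, this pair disproves the claim, and no lexicographically smaller pair (x ≤ y, non-negative integers) does.

For instance (1, 7) is also a counterexample (LHS = cos(8) ≈ -0.1455, RHS = cos(1) + cos(7) ≈ 1.294), but it's lexicographically larger.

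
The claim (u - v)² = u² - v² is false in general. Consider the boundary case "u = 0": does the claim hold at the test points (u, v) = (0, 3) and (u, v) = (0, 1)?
No, fails at both test points

At (0, 3): LHS = 9 ≠ RHS = -9
At (0, 1): LHS = 1 ≠ RHS = -1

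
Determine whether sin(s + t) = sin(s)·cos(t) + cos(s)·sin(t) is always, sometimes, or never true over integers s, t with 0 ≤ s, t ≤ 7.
Always true

The identity holds for every pair in the range. For instance at (s, t) = (6, 3): both sides equal sin(9) ≈ 0.4121.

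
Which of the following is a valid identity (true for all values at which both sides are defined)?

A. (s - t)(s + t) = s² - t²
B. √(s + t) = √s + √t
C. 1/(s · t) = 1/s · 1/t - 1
A: holds — e.g. at (2, 3), both sides equal -5.
B: fails at (2, 2) — LHS = 2, RHS = 2·√(2) ≈ 2.828.
C: fails at (4, 4) — LHS = 1/16, RHS = -15/16.

Answer: A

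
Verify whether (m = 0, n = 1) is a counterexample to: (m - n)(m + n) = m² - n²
Substituting m = 0, n = 1:
LHS = (0 - 1)(0 + 1) = -1
RHS = 0² - 1² = -1

The sides agree, so this pair does not disprove the claim.

Answer: No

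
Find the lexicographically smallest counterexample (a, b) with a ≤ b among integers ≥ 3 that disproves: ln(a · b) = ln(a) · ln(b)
(a, b) = (3, 3)

Substituting (3, 3) into the claim:
LHS = ln(3 · 3) = ln(9) ≈ 2.197
RHS = ln(3) · ln(3) = ln(3)² ≈ 1.207

Since LHS ≠ RHS, this pair disproves the claim, and no lexicographically smaller pair (a ≤ b, integers ≥ 3) does.

For instance (3, 7) is also a counterexample (LHS = ln(21) ≈ 3.045, RHS = ln(3)·ln(7) ≈ 2.138), but it's lexicographically larger.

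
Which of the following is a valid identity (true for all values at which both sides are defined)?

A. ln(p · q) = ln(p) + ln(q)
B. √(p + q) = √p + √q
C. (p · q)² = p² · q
A: holds — e.g. at (3, 5), both sides equal ln(15) ≈ 2.708.
B: fails at (1, 5) — LHS = √(6) ≈ 2.449, RHS = 1 + √(5) ≈ 3.236.
C: fails at (2, 2) — LHS = 16, RHS = 8.

Answer: A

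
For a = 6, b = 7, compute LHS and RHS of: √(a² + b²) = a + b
LHS = √(6² + 7²) = √(85) ≈ 9.22
RHS = 6 + 7 = 13

LHS ≠ RHS (they differ by about 3.78), so the equation does not hold here.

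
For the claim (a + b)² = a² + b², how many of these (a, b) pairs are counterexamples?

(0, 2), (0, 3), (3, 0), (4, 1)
1

Testing each pair:
(0, 2): LHS = 4, RHS = 4 → satisfies claim
(0, 3): LHS = 9, RHS = 9 → satisfies claim
(3, 0): LHS = 9, RHS = 9 → satisfies claim
(4, 1): LHS = 25, RHS = 17 → counterexample

That makes 1 counterexample.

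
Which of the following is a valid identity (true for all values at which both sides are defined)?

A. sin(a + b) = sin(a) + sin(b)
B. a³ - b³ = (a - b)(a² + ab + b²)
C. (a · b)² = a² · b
B

A: fails at (1, 4) — LHS = sin(5) ≈ -0.9589, RHS = sin(4) + sin(1) ≈ 0.08467.
B: holds — e.g. at (4, 6), both sides equal -152.
C: fails at (2, 7) — LHS = 196, RHS = 28.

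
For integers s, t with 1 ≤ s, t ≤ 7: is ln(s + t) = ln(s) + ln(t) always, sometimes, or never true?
Sometimes true

It holds at (s, t) = (2, 2) (both sides equal ln(4) ≈ 1.386), but fails at (s, t) = (7, 4) (LHS = ln(11) ≈ 2.398, RHS = ln(4) + ln(7) ≈ 3.332).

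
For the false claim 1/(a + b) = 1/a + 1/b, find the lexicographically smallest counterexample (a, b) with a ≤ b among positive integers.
(a, b) = (1, 1)

Substituting (1, 1) into the claim:
LHS = 1/(1 + 1) = 1/2
RHS = 1/1 + 1/1 = 2

Since LHS ≠ RHS, this pair disproves the claim, and no lexicographically smaller pair (a ≤ b, positive integers) does.

For instance (1, 5) is also a counterexample (LHS = 1/6, RHS = 6/5), but it's lexicographically larger.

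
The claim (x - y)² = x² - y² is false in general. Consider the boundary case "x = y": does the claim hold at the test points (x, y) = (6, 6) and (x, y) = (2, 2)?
At (6, 6): LHS = 0, RHS = 0 → equal
At (2, 2): LHS = 0, RHS = 0 → equal

So the claim does hold at both of these boundary points, even though it is not an identity.

Answer: Yes, holds at both test points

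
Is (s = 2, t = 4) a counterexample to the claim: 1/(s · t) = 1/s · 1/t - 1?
Yes

Substituting s = 2, t = 4:
LHS = 1/(2 · 4) = 1/8
RHS = 1/2 · 1/4 - 1 = -7/8

Since LHS ≠ RHS, this pair disproves the claim.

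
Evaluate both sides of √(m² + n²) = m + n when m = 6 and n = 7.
LHS = √(6² + 7²) = √(85) ≈ 9.22
RHS = 6 + 7 = 13

LHS ≠ RHS (they differ by about 3.78), so the equation does not hold here.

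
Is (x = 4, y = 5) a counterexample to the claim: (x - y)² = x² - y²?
Yes

Substituting x = 4, y = 5:
LHS = (4 - 5)² = 1
RHS = 4² - 5² = -9

Since LHS ≠ RHS, this pair disproves the claim.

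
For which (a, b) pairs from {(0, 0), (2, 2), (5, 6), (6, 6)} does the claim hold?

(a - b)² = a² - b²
Testing each pair:
(0, 0): LHS = 0, RHS = 0 → holds
(2, 2): LHS = 0, RHS = 0 → holds
(5, 6): LHS = 1, RHS = -11 → fails
(6, 6): LHS = 0, RHS = 0 → holds

3 of 4 pairs satisfy the claim.

Answer: (0, 0), (2, 2), (6, 6)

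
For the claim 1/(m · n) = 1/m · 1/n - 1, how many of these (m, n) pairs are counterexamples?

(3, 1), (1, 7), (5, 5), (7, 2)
Testing each pair:
(3, 1): LHS = 1/3, RHS = -2/3 → counterexample
(1, 7): LHS = 1/7, RHS = -6/7 → counterexample
(5, 5): LHS = 1/25, RHS = -24/25 → counterexample
(7, 2): LHS = 1/14, RHS = -13/14 → counterexample

That makes 4 counterexamples.

Answer: 4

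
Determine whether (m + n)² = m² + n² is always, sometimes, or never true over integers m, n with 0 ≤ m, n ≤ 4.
Sometimes true

It holds at (m, n) = (0, 0) (both sides equal 0), but fails at (m, n) = (3, 4) (LHS = 49, RHS = 25).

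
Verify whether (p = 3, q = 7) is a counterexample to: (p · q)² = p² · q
Substituting p = 3, q = 7:
LHS = (3 · 7)² = 441
RHS = 3² · 7 = 63

Since LHS ≠ RHS, this pair disproves the claim.

Answer: Yes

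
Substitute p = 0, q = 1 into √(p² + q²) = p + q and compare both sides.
LHS = √(0² + 1²) = 1
RHS = 0 + 1 = 1

LHS = RHS: the two sides agree.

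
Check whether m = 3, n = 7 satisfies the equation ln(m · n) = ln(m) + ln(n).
Substituting m = 3, n = 7:

LHS = ln(3 · 7) = ln(21) ≈ 3.045
RHS = ln(3) + ln(7) ≈ 3.045

LHS = RHS, so the equation holds at this point.

Answer: Holds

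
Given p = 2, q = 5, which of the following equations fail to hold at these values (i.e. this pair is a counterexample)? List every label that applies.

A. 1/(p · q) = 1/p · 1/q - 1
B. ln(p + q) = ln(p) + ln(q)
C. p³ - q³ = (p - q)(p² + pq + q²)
Evaluating each claim at the given values:
A. LHS = 1/10, RHS = -9/10 → fails here (LHS ≠ RHS)
B. LHS = ln(7) ≈ 1.946, RHS = ln(2) + ln(5) ≈ 2.303 → fails here (LHS ≠ RHS)
C. LHS = -117, RHS = -117 → holds here (LHS = RHS)

Answer: A, B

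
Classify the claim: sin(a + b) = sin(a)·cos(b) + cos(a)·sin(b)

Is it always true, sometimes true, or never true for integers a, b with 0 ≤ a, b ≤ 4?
Always true

The identity holds for every pair in the range. For instance at (a, b) = (2, 4): both sides equal sin(6) ≈ -0.2794.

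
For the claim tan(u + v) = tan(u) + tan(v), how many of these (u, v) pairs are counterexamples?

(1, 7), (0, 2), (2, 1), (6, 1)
Testing each pair:
(1, 7): LHS = tan(8) ≈ -6.8, RHS = tan(7) + tan(1) ≈ 2.429 → counterexample
(0, 2): LHS = tan(2) ≈ -2.185, RHS = tan(2) ≈ -2.185 → satisfies claim
(2, 1): LHS = tan(3) ≈ -0.1425, RHS = tan(2) + tan(1) ≈ -0.6276 → counterexample
(6, 1): LHS = tan(7) ≈ 0.8714, RHS = tan(6) + tan(1) ≈ 1.266 → counterexample

That makes 3 counterexamples.

Answer: 3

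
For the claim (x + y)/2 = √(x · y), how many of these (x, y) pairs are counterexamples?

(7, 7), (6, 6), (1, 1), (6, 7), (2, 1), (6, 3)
Testing each pair:
(7, 7): LHS = 7, RHS = 7 → satisfies claim
(6, 6): LHS = 6, RHS = 6 → satisfies claim
(1, 1): LHS = 1, RHS = 1 → satisfies claim
(6, 7): LHS = 13/2, RHS = √(42) ≈ 6.481 → counterexample
(2, 1): LHS = 3/2, RHS = √(2) ≈ 1.414 → counterexample
(6, 3): LHS = 9/2, RHS = 3·√(2) ≈ 4.243 → counterexample

That makes 3 counterexamples.

Answer: 3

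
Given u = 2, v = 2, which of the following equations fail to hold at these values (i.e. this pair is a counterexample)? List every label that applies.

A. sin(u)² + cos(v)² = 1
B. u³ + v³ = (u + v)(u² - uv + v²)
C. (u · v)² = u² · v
Evaluating each claim at the given values:
A. LHS = cos(2)² + sin(2)² = 1, RHS = 1 → holds here (LHS = RHS)
B. LHS = 16, RHS = 16 → holds here (LHS = RHS)
C. LHS = 16, RHS = 8 → fails here (LHS ≠ RHS)

Answer: C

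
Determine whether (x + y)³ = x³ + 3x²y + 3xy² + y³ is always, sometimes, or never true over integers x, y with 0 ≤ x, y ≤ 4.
The identity holds for every pair in the range. For instance at (x, y) = (0, 2): both sides equal 8.

Answer: Always true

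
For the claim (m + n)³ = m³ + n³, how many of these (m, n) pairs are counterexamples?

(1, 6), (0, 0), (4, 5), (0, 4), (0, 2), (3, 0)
2

Testing each pair:
(1, 6): LHS = 343, RHS = 217 → counterexample
(0, 0): LHS = 0, RHS = 0 → satisfies claim
(4, 5): LHS = 729, RHS = 189 → counterexample
(0, 4): LHS = 64, RHS = 64 → satisfies claim
(0, 2): LHS = 8, RHS = 8 → satisfies claim
(3, 0): LHS = 27, RHS = 27 → satisfies claim

That makes 2 counterexamples.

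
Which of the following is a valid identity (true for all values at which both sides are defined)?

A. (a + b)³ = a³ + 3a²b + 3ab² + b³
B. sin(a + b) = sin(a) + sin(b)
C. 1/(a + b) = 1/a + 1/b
A: holds — e.g. at (1, 2), both sides equal 27.
B: fails at (2, 2) — LHS = sin(4) ≈ -0.7568, RHS = 2·sin(2) ≈ 1.819.
C: fails at (2, 2) — LHS = 1/4, RHS = 1.

Answer: A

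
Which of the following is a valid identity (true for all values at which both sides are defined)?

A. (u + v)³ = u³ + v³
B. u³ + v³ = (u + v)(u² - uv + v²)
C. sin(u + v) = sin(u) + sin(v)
B

A: fails at (3, 4) — LHS = 343, RHS = 91.
B: holds — e.g. at (4, 5), both sides equal 189.
C: fails at (2, 4) — LHS = sin(6) ≈ -0.2794, RHS = sin(4) + sin(2) ≈ 0.1525.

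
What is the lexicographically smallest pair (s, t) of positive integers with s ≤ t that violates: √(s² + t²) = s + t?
(s, t) = (1, 1)

Substituting (1, 1) into the claim:
LHS = √(1² + 1²) = √(2) ≈ 1.414
RHS = 1 + 1 = 2

Since LHS ≠ RHS, this pair disproves the claim, and no lexicographically smaller pair (s ≤ t, positive integers) does.

For instance (1, 3) is also a counterexample (LHS = √(10) ≈ 3.162, RHS = 4), but it's lexicographically larger.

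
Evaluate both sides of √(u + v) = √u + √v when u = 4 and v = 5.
LHS = √(4 + 5) = 3
RHS = √4 + √5 = 2 + √(5) ≈ 4.236

LHS ≠ RHS (they differ by about 1.236), so the equation does not hold here.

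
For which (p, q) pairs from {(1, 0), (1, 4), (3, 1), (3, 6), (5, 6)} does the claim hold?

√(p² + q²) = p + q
(1, 0)

Testing each pair:
(1, 0): LHS = 1, RHS = 1 → holds
(1, 4): LHS = √(17) ≈ 4.123, RHS = 5 → fails
(3, 1): LHS = √(10) ≈ 3.162, RHS = 4 → fails
(3, 6): LHS = 3·√(5) ≈ 6.708, RHS = 9 → fails
(5, 6): LHS = √(61) ≈ 7.81, RHS = 11 → fails

1 of 5 pairs satisfies the claim.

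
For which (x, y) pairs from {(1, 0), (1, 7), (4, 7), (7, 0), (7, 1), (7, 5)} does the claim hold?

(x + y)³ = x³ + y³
(1, 0), (7, 0)

Testing each pair:
(1, 0): LHS = 1, RHS = 1 → holds
(1, 7): LHS = 512, RHS = 344 → fails
(4, 7): LHS = 1331, RHS = 407 → fails
(7, 0): LHS = 343, RHS = 343 → holds
(7, 1): LHS = 512, RHS = 344 → fails
(7, 5): LHS = 1728, RHS = 468 → fails

2 of 6 pairs satisfy the claim.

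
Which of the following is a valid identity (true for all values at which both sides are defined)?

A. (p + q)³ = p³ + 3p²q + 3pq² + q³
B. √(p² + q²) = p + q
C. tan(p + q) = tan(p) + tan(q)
A

A: holds — e.g. at (2, 3), both sides equal 125.
B: fails at (3, 7) — LHS = √(58) ≈ 7.616, RHS = 10.
C: fails at (1, 4) — LHS = tan(5) ≈ -3.381, RHS = tan(4) + tan(1) ≈ 2.715.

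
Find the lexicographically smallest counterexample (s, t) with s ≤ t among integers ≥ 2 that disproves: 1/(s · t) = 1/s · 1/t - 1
(s, t) = (2, 2)

Substituting (2, 2) into the claim:
LHS = 1/(2 · 2) = 1/4
RHS = 1/2 · 1/2 - 1 = -3/4

Since LHS ≠ RHS, this pair disproves the claim, and no lexicographically smaller pair (s ≤ t, integers ≥ 2) does.

For instance (3, 8) is also a counterexample (LHS = 1/24, RHS = -23/24), but it's lexicographically larger.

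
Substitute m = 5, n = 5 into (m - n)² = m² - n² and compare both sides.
LHS = (5 - 5)² = 0
RHS = 5² - 5² = 0

LHS = RHS: the two sides agree.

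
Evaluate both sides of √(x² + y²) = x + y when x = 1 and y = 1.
LHS = √(1² + 1²) = √(2) ≈ 1.414
RHS = 1 + 1 = 2

LHS ≠ RHS (they differ by about 0.5858), so the equation does not hold here.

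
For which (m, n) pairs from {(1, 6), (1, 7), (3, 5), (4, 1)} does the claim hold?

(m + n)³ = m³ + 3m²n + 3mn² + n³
Testing each pair:
(1, 6): LHS = 343, RHS = 343 → holds
(1, 7): LHS = 512, RHS = 512 → holds
(3, 5): LHS = 512, RHS = 512 → holds
(4, 1): LHS = 125, RHS = 125 → holds

Every pair satisfies the claim.

Answer: All pairs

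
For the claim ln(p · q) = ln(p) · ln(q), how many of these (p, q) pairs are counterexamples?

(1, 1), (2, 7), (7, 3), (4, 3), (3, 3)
Testing each pair:
(1, 1): LHS = 0, RHS = 0 → satisfies claim
(2, 7): LHS = ln(14) ≈ 2.639, RHS = ln(2)·ln(7) ≈ 1.349 → counterexample
(7, 3): LHS = ln(21) ≈ 3.045, RHS = ln(3)·ln(7) ≈ 2.138 → counterexample
(4, 3): LHS = ln(12) ≈ 2.485, RHS = ln(3)·ln(4) ≈ 1.523 → counterexample
(3, 3): LHS = ln(9) ≈ 2.197, RHS = ln(3)² ≈ 1.207 → counterexample

That makes 4 counterexamples.

Answer: 4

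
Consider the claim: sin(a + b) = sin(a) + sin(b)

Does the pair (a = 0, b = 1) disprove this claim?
Substituting a = 0, b = 1:
LHS = sin(0 + 1) = sin(1) ≈ 0.8415
RHS = sin(0) + sin(1) = sin(1) ≈ 0.8415

The sides agree, so this pair does not disprove the claim.

Answer: No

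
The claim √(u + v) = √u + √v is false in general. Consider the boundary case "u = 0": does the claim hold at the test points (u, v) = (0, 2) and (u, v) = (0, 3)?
At (0, 2): LHS = √(2) ≈ 1.414, RHS = √(2) ≈ 1.414 → equal
At (0, 3): LHS = √(3) ≈ 1.732, RHS = √(3) ≈ 1.732 → equal

So the claim does hold at both of these boundary points, even though it is not an identity.

Answer: Yes, holds at both test points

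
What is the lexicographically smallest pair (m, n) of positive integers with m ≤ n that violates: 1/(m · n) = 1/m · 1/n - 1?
(m, n) = (1, 1)

Substituting (1, 1) into the claim:
LHS = 1/(1 · 1) = 1
RHS = 1/1 · 1/1 - 1 = 0

Since LHS ≠ RHS, this pair disproves the claim, and no lexicographically smaller pair (m ≤ n, positive integers) does.

For instance (8, 8) is also a counterexample (LHS = 1/64, RHS = -63/64), but it's lexicographically larger.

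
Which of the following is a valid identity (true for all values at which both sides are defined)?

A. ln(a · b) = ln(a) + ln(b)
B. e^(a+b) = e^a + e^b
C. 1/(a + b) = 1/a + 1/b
A

A: holds — e.g. at (4, 6), both sides equal ln(24) ≈ 3.178.
B: fails at (1, 2) — LHS = e^3 ≈ 20.09, RHS = e + e^2 ≈ 10.11.
C: fails at (4, 4) — LHS = 1/8, RHS = 1/2.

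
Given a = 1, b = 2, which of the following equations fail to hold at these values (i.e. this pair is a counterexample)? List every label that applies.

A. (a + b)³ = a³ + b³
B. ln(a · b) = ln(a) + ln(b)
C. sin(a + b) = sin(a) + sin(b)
Evaluating each claim at the given values:
A. LHS = 27, RHS = 9 → fails here (LHS ≠ RHS)
B. LHS = ln(2) ≈ 0.6931, RHS = ln(2) ≈ 0.6931 → holds here (LHS = RHS)
C. LHS = sin(3) ≈ 0.1411, RHS = sin(1) + sin(2) ≈ 1.751 → fails here (LHS ≠ RHS)

Answer: A, C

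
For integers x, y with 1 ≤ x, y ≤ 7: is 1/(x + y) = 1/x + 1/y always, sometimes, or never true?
Never true

The claim fails for every pair in the range. For instance at (x, y) = (7, 3): LHS = 1/10, RHS = 10/21.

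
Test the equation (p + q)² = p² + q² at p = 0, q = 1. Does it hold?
Holds

Substituting p = 0, q = 1:

LHS = (0 + 1)² = 1
RHS = 0² + 1² = 1

LHS = RHS, so the equation holds at this point.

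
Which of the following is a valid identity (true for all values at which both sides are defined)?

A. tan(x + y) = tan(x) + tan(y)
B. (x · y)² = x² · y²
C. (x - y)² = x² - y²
B

A: fails at (2, 7) — LHS = tan(9) ≈ -0.4523, RHS = tan(2) + tan(7) ≈ -1.314.
B: holds — e.g. at (2, 5), both sides equal 100.
C: fails at (2, 7) — LHS = 25, RHS = -45.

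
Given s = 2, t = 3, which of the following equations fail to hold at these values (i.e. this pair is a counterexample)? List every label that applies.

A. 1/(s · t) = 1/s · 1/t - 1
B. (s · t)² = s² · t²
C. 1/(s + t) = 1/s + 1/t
A, C

Evaluating each claim at the given values:
A. LHS = 1/6, RHS = -5/6 → fails here (LHS ≠ RHS)
B. LHS = 36, RHS = 36 → holds here (LHS = RHS)
C. LHS = 1/5, RHS = 5/6 → fails here (LHS ≠ RHS)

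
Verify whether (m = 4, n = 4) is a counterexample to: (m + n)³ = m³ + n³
Substituting m = 4, n = 4:
LHS = (4 + 4)³ = 512
RHS = 4³ + 4³ = 128

Since LHS ≠ RHS, this pair disproves the claim.

Answer: Yes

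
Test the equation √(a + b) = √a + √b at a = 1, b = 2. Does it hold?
Substituting a = 1, b = 2:

LHS = √(1 + 2) = √(3) ≈ 1.732
RHS = √1 + √2 = 1 + √(2) ≈ 2.414

LHS ≠ RHS, so the equation does not hold at this point.

Answer: Fails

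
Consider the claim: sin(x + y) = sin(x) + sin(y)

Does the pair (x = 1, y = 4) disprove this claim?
Yes

Substituting x = 1, y = 4:
LHS = sin(1 + 4) = sin(5) ≈ -0.9589
RHS = sin(1) + sin(4) ≈ 0.08467

Since LHS ≠ RHS, this pair disproves the claim.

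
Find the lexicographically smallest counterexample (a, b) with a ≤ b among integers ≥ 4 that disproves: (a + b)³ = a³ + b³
Substituting (4, 4) into the claim:
LHS = (4 + 4)³ = 512
RHS = 4³ + 4³ = 128

Since LHS ≠ RHS, this pair disproves the claim, and no lexicographically smaller pair (a ≤ b, integers ≥ 4) does.

For instance (4, 5) is also a counterexample (LHS = 729, RHS = 189), but it's lexicographically larger.

Answer: (a, b) = (4, 4)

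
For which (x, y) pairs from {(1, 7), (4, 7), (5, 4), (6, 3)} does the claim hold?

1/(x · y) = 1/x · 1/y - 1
Testing each pair:
(1, 7): LHS = 1/7, RHS = -6/7 → fails
(4, 7): LHS = 1/28, RHS = -27/28 → fails
(5, 4): LHS = 1/20, RHS = -19/20 → fails
(6, 3): LHS = 1/18, RHS = -17/18 → fails

No pair satisfies the claim.

Answer: None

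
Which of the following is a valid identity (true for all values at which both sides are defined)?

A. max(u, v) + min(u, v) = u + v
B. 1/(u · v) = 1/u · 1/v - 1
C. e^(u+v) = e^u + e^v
A

A: holds — e.g. at (2, 5), both sides equal 7.
B: fails at (1, 4) — LHS = 1/4, RHS = -3/4.
C: fails at (2, 5) — LHS = e^7 ≈ 1097, RHS = e^2 + e^5 ≈ 155.8.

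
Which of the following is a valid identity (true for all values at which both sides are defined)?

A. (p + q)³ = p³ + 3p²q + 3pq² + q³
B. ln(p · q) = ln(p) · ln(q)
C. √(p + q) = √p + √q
A

A: holds — e.g. at (4, 6), both sides equal 1000.
B: fails at (5, 5) — LHS = ln(25) ≈ 3.219, RHS = ln(5)² ≈ 2.59.
C: fails at (4, 5) — LHS = 3, RHS = 2 + √(5) ≈ 4.236.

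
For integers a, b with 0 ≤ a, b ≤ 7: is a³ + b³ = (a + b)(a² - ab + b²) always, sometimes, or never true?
The identity holds for every pair in the range. For instance at (a, b) = (1, 0): both sides equal 1.

Answer: Always true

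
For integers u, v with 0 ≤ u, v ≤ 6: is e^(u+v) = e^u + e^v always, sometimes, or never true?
The claim fails for every pair in the range. For instance at (u, v) = (6, 4): LHS = e^10 ≈ 22026.5, RHS = e^4 + e^6 ≈ 458.

Answer: Never true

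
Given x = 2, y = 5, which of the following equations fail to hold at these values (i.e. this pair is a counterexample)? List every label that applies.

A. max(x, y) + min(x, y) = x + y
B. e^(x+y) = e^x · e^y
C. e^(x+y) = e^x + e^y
Evaluating each claim at the given values:
A. LHS = 7, RHS = 7 → holds here (LHS = RHS)
B. LHS = e^7 ≈ 1097, RHS = e^7 ≈ 1097 → holds here (LHS = RHS)
C. LHS = e^7 ≈ 1097, RHS = e^2 + e^5 ≈ 155.8 → fails here (LHS ≠ RHS)

Answer: C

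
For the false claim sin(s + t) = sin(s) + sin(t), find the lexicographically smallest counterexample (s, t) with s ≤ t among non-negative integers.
(s, t) = (1, 1)

At (0, 5): both sides equal sin(5) ≈ -0.9589, so it holds there.

Substituting (1, 1) into the claim:
LHS = sin(1 + 1) = sin(2) ≈ 0.9093
RHS = sin(1) + sin(1) = 2·sin(1) ≈ 1.683

Since LHS ≠ RHS, this pair disproves the claim, and no lexicographically smaller pair (s ≤ t, non-negative integers) does.

For instance (1, 7) is also a counterexample (LHS = sin(8) ≈ 0.9894, RHS = sin(7) + sin(1) ≈ 1.498), but it's lexicographically larger.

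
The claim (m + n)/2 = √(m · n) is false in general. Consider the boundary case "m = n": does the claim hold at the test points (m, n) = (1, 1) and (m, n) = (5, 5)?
Yes, holds at both test points

At (1, 1): LHS = 1, RHS = 1 → equal
At (5, 5): LHS = 5, RHS = 5 → equal

So the claim does hold at both of these boundary points, even though it is not an identity.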